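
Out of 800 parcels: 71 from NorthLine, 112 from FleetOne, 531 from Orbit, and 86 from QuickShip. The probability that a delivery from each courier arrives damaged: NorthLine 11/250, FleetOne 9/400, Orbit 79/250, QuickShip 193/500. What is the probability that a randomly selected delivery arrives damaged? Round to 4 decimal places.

Prior × likelihood for each hypothesis:
  NorthLine: 0.08875 × 0.044 = 0.003905
  FleetOne: 0.14 × 0.0225 = 0.00315
  Orbit: 0.66375 × 0.316 = 0.209745
  QuickShip: 0.1075 × 0.386 = 0.041495
P(damaged) = 0.003905 + 0.00315 + 0.209745 + 0.041495 = 0.258295 → 0.2583.

0.2583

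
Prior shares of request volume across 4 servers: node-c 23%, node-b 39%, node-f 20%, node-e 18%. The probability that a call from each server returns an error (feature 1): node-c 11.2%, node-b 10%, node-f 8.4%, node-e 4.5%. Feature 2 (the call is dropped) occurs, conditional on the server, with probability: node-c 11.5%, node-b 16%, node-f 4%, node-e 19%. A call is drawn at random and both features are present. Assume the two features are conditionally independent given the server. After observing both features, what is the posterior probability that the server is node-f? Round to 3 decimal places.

0.059

Compute prior × likelihood for every hypothesis:
  node-c: 0.23 × 0.112 × 0.115 = 0.0029624
  node-b: 0.39 × 0.1 × 0.16 = 0.00624
  node-f: 0.2 × 0.084 × 0.04 = 0.000672
  node-e: 0.18 × 0.045 × 0.19 = 0.001539
Sum = 0.0114134.
P(node-f | evidence) = 0.000672 / 0.0114134 ≈ 0.059.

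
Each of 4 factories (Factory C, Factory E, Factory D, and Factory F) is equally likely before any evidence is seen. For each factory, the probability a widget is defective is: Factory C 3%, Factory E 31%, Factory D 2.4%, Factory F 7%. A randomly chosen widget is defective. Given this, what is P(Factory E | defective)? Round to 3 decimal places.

Since the prior is uniform, the posterior is proportional to the likelihood:
  Factory C: 0.03
  Factory E: 0.31
  Factory D: 0.024
  Factory F: 0.07
Normalizing constant = 0.434.
P(Factory E | evidence) = 0.31 / 0.434 ≈ 0.714.

0.714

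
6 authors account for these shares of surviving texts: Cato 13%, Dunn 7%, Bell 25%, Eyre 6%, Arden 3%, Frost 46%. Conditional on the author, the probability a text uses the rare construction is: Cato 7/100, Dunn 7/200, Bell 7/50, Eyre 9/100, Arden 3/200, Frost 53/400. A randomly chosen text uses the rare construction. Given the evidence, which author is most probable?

Frost

By Bayes' rule, posterior ∝ prior × likelihood:
  Cato: 0.13 × 0.07 = 0.0091
  Dunn: 0.07 × 0.035 = 0.00245
  Bell: 0.25 × 0.14 = 0.035
  Eyre: 0.06 × 0.09 = 0.0054
  Arden: 0.03 × 0.015 = 0.00045
  Frost: 0.46 × 0.1325 = 0.06095
Normalizing constant = 0.11335.
Largest term belongs to Frost, so Frost is most probable.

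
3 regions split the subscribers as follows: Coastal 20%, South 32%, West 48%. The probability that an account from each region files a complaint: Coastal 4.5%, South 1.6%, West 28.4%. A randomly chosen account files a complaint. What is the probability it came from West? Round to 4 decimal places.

0.9061

Unnormalized posteriors (prior × likelihood):
  Coastal: 0.2 × 0.045 = 0.009
  South: 0.32 × 0.016 = 0.00512
  West: 0.48 × 0.284 = 0.13632
Sum = 0.15044.
P(West | evidence) = 0.13632 / 0.15044 ≈ 0.9061.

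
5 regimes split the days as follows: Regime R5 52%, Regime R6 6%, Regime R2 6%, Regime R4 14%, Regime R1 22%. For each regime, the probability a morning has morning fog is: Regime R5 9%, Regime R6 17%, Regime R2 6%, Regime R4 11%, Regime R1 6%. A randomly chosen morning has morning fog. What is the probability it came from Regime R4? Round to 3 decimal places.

Unnormalized posteriors (prior × likelihood):
  Regime R5: 0.52 × 0.09 = 0.0468
  Regime R6: 0.06 × 0.17 = 0.0102
  Regime R2: 0.06 × 0.06 = 0.0036
  Regime R4: 0.14 × 0.11 = 0.0154
  Regime R1: 0.22 × 0.06 = 0.0132
Sum = 0.0892.
P(Regime R4 | evidence) = 0.0154 / 0.0892 ≈ 0.173.

0.173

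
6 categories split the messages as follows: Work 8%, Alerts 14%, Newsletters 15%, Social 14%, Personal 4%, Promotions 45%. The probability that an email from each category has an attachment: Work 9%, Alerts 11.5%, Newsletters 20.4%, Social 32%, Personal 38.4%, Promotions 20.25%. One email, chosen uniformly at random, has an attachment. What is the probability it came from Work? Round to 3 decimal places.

Compute prior × likelihood for every hypothesis:
  Work: 0.08 × 0.09 = 0.0072
  Alerts: 0.14 × 0.115 = 0.0161
  Newsletters: 0.15 × 0.204 = 0.0306
  Social: 0.14 × 0.32 = 0.0448
  Personal: 0.04 × 0.384 = 0.01536
  Promotions: 0.45 × 0.2025 = 0.091125
Sum = 0.205185.
P(Work | evidence) = 0.0072 / 0.205185 ≈ 0.035.

0.035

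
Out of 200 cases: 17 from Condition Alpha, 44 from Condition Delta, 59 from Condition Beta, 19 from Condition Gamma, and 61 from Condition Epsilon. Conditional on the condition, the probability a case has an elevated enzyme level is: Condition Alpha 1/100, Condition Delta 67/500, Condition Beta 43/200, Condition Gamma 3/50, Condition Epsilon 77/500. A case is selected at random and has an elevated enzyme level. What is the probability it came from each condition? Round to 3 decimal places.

Prior × likelihood for each hypothesis:
  Condition Alpha: 0.085 × 0.01 = 0.00085
  Condition Delta: 0.22 × 0.134 = 0.02948
  Condition Beta: 0.295 × 0.215 = 0.063425
  Condition Gamma: 0.095 × 0.06 = 0.0057
  Condition Epsilon: 0.305 × 0.154 = 0.04697
Total = 0.146425.
P(Condition Alpha | elevated) = 0.00085/0.146425 ≈ 0.006
P(Condition Delta | elevated) = 0.02948/0.146425 ≈ 0.201
P(Condition Beta | elevated) = 0.063425/0.146425 ≈ 0.433
P(Condition Gamma | elevated) = 0.0057/0.146425 ≈ 0.039
P(Condition Epsilon | elevated) = 0.04697/0.146425 ≈ 0.321
(Check: 0.006+0.201+0.433+0.039+0.321 = 1.000.)

Condition Alpha 0.006, Condition Delta 0.201, Condition Beta 0.433, Condition Gamma 0.039, Condition Epsilon 0.321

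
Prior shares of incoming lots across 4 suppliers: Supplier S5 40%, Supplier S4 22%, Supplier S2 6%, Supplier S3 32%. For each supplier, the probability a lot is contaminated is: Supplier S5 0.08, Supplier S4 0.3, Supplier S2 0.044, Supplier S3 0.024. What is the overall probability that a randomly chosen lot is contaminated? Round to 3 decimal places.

Compute prior × likelihood for every hypothesis:
  Supplier S5: 0.4 × 0.08 = 0.032
  Supplier S4: 0.22 × 0.3 = 0.066
  Supplier S2: 0.06 × 0.044 = 0.00264
  Supplier S3: 0.32 × 0.024 = 0.00768
P(contaminated) = 0.032 + 0.066 + 0.00264 + 0.00768 = 0.10832 → 0.108.

0.108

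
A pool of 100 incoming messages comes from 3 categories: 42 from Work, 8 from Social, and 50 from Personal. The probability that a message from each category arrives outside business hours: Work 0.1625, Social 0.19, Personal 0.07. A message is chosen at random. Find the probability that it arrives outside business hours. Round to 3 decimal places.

Unnormalized posteriors (prior × likelihood):
  Work: 0.42 × 0.1625 = 0.06825
  Social: 0.08 × 0.19 = 0.0152
  Personal: 0.5 × 0.07 = 0.035
P(off-hours) = 0.06825 + 0.0152 + 0.035 = 0.11845 → 0.118.

0.118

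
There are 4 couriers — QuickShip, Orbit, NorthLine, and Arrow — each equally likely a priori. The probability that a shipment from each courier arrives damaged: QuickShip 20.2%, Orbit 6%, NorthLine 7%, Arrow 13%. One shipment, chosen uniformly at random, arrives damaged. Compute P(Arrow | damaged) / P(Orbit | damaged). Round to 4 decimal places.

2.1667

With a uniform prior (1/4 each), posterior ∝ likelihood:
  QuickShip: 0.202
  Orbit: 0.06
  NorthLine: 0.07
  Arrow: 0.13
Total = 0.462.
The ratio is 0.13 / 0.06 (the normalizer cancels) = 2.1667.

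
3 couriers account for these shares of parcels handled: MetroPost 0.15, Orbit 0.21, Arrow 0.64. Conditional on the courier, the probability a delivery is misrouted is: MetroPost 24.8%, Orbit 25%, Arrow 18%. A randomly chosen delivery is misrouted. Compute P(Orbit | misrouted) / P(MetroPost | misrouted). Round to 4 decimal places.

1.4113

Unnormalized posteriors (prior × likelihood):
  MetroPost: 0.15 × 0.248 = 0.0372
  Orbit: 0.21 × 0.25 = 0.0525
  Arrow: 0.64 × 0.18 = 0.1152
Sum = 0.2049.
The ratio is 0.0525 / 0.0372 (the normalizer cancels) = 1.4113.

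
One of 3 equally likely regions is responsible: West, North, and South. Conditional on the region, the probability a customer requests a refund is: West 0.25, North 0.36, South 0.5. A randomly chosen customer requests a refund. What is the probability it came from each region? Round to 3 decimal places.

With a uniform prior (1/3 each), posterior ∝ likelihood:
  West: 0.25
  North: 0.36
  South: 0.5
Total = 1.11.
P(West | refund) = 0.25/1.11 ≈ 0.225
P(North | refund) = 0.36/1.11 ≈ 0.324
P(South | refund) = 0.5/1.11 ≈ 0.450

West 0.225, North 0.324, South 0.450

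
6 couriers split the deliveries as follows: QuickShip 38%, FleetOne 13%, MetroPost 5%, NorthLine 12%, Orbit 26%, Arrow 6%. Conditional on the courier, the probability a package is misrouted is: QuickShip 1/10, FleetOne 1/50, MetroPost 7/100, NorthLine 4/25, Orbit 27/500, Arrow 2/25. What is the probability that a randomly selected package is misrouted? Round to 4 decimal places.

By Bayes' rule, posterior ∝ prior × likelihood:
  QuickShip: 0.38 × 0.1 = 0.038
  FleetOne: 0.13 × 0.02 = 0.0026
  MetroPost: 0.05 × 0.07 = 0.0035
  NorthLine: 0.12 × 0.16 = 0.0192
  Orbit: 0.26 × 0.054 = 0.01404
  Arrow: 0.06 × 0.08 = 0.0048
P(misrouted) = 0.038 + 0.0026 + 0.0035 + 0.0192 + 0.01404 + 0.0048 = 0.08214 → 0.0821.

0.0821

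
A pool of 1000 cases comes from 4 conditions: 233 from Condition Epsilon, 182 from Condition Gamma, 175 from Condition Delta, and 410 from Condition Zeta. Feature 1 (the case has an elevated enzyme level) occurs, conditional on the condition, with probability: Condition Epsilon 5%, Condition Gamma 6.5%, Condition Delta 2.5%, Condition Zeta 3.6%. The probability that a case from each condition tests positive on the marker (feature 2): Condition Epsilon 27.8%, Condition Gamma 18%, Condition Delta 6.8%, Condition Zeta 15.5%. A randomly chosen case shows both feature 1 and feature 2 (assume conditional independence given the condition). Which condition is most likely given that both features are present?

Condition Epsilon

By Bayes' rule, posterior ∝ prior × likelihood:
  Condition Epsilon: 0.233 × 0.05 × 0.278 = 0.0032387
  Condition Gamma: 0.182 × 0.065 × 0.18 = 0.0021294
  Condition Delta: 0.175 × 0.025 × 0.068 = 0.0002975
  Condition Zeta: 0.41 × 0.036 × 0.155 = 0.0022878
Normalizing constant = 0.0079534.
Largest term belongs to Condition Epsilon, so Condition Epsilon is most probable.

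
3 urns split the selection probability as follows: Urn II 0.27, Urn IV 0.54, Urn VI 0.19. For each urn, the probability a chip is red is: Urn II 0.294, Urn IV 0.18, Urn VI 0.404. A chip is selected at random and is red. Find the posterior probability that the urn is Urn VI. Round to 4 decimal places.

0.3030

Prior × likelihood for each hypothesis:
  Urn II: 0.27 × 0.294 = 0.07938
  Urn IV: 0.54 × 0.18 = 0.0972
  Urn VI: 0.19 × 0.404 = 0.07676
Total = 0.25334.
P(Urn VI | evidence) = 0.07676 / 0.25334 ≈ 0.3030.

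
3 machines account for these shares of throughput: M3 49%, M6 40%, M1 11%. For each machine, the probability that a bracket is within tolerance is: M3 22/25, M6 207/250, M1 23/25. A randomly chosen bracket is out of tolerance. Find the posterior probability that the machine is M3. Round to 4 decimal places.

Taking complements, P(oversize | each) = M3 0.12, M6 0.172, M1 0.08.
Unnormalized posteriors (prior × likelihood):
  M3: 0.49 × 0.12 = 0.0588
  M6: 0.4 × 0.172 = 0.0688
  M1: 0.11 × 0.08 = 0.0088
Sum = 0.1364.
P(M3 | evidence) = 0.0588 / 0.1364 ≈ 0.4311.

0.4311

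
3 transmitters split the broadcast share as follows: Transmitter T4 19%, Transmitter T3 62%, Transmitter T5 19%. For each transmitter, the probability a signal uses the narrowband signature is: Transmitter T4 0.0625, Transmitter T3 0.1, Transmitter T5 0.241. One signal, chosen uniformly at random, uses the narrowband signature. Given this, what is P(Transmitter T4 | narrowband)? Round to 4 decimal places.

Prior × likelihood for each hypothesis:
  Transmitter T4: 0.19 × 0.0625 = 0.011875
  Transmitter T3: 0.62 × 0.1 = 0.062
  Transmitter T5: 0.19 × 0.241 = 0.04579
Normalizing constant = 0.119665.
P(Transmitter T4 | evidence) = 0.011875 / 0.119665 ≈ 0.0992.

0.0992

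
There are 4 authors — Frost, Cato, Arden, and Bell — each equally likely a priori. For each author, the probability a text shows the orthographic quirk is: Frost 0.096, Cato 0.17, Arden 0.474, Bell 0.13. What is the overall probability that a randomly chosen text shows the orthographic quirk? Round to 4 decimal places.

Since the prior is uniform, the posterior is proportional to the likelihood:
  Frost: 0.096
  Cato: 0.17
  Arden: 0.474
  Bell: 0.13
P(quirk) = (1/4) × (0.096 + 0.17 + 0.474 + 0.13) = 0.87/4 ≈ 0.2175.

0.2175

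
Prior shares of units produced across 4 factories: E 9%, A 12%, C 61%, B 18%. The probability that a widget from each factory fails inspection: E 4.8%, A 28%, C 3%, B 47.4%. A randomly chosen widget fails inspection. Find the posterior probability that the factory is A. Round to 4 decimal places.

0.2374

Prior × likelihood for each hypothesis:
  E: 0.09 × 0.048 = 0.00432
  A: 0.12 × 0.28 = 0.0336
  C: 0.61 × 0.03 = 0.0183
  B: 0.18 × 0.474 = 0.08532
Total = 0.14154.
P(A | evidence) = 0.0336 / 0.14154 ≈ 0.2374.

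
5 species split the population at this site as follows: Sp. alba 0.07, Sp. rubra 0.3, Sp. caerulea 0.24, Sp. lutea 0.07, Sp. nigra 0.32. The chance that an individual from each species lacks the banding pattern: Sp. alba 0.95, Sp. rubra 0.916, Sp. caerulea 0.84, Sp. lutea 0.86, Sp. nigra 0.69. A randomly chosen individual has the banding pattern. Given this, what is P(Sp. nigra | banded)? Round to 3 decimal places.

Taking complements, P(banded | each) = Sp. alba 0.05, Sp. rubra 0.084, Sp. caerulea 0.16, Sp. lutea 0.14, Sp. nigra 0.31.
Prior × likelihood for each hypothesis:
  Sp. alba: 0.07 × 0.05 = 0.0035
  Sp. rubra: 0.3 × 0.084 = 0.0252
  Sp. caerulea: 0.24 × 0.16 = 0.0384
  Sp. lutea: 0.07 × 0.14 = 0.0098
  Sp. nigra: 0.32 × 0.31 = 0.0992
Normalizing constant = 0.1761.
P(Sp. nigra | evidence) = 0.0992 / 0.1761 ≈ 0.563.

0.563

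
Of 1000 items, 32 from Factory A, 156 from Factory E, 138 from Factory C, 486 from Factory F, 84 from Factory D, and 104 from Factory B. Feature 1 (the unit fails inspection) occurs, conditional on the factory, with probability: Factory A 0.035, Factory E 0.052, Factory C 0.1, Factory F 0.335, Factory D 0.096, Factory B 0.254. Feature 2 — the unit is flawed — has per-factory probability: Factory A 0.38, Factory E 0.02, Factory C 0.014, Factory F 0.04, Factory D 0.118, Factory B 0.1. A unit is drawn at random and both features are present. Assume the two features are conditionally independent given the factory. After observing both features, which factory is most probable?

Factory F

Compute prior × likelihood for every hypothesis:
  Factory A: 0.032 × 0.035 × 0.38 = 0.0004256
  Factory E: 0.156 × 0.052 × 0.02 = 0.00016224
  Factory C: 0.138 × 0.1 × 0.014 = 0.0001932
  Factory F: 0.486 × 0.335 × 0.04 = 0.0065124
  Factory D: 0.084 × 0.096 × 0.118 = 0.000951552
  Factory B: 0.104 × 0.254 × 0.1 = 0.0026416
Normalizing constant = 0.010886592.
Largest term belongs to Factory F, so Factory F is most probable.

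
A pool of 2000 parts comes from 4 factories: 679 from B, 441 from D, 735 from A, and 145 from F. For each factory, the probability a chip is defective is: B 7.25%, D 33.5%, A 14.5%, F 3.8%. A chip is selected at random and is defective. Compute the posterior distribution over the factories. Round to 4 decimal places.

By Bayes' rule, posterior ∝ prior × likelihood:
  B: 0.3395 × 0.0725 = 0.02461375
  D: 0.2205 × 0.335 = 0.0738675
  A: 0.3675 × 0.145 = 0.0532875
  F: 0.0725 × 0.038 = 0.002755
Sum = 0.15452375.
P(B | defective) = 0.02461375/0.15452375 ≈ 0.1593
P(D | defective) = 0.0738675/0.15452375 ≈ 0.4780
P(A | defective) = 0.0532875/0.15452375 ≈ 0.3448
P(F | defective) = 0.002755/0.15452375 ≈ 0.0178
(Check: 0.1593+0.4780+0.3448+0.0178 = 0.9999.)

B 0.1593, D 0.4780, A 0.3448, F 0.0178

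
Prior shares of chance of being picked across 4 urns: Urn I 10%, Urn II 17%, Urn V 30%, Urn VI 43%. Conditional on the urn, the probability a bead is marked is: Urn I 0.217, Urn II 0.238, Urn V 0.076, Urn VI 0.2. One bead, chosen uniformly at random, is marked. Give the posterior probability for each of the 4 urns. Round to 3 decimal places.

Unnormalized posteriors (prior × likelihood):
  Urn I: 0.1 × 0.217 = 0.0217
  Urn II: 0.17 × 0.238 = 0.04046
  Urn V: 0.3 × 0.076 = 0.0228
  Urn VI: 0.43 × 0.2 = 0.086
Normalizing constant = 0.17096.
P(Urn I | marked) = 0.0217/0.17096 ≈ 0.127
P(Urn II | marked) = 0.04046/0.17096 ≈ 0.237
P(Urn V | marked) = 0.0228/0.17096 ≈ 0.133
P(Urn VI | marked) = 0.086/0.17096 ≈ 0.503
(Check: 0.127+0.237+0.133+0.503 = 1.000.)

Urn I 0.127, Urn II 0.237, Urn V 0.133, Urn VI 0.503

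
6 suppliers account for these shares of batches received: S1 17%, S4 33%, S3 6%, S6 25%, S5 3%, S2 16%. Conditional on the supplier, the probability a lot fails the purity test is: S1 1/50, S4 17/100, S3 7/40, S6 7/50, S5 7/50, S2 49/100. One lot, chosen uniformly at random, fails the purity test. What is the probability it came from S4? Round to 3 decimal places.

0.299

Compute prior × likelihood for every hypothesis:
  S1: 0.17 × 0.02 = 0.0034
  S4: 0.33 × 0.17 = 0.0561
  S3: 0.06 × 0.175 = 0.0105
  S6: 0.25 × 0.14 = 0.035
  S5: 0.03 × 0.14 = 0.0042
  S2: 0.16 × 0.49 = 0.0784
Sum = 0.1876.
P(S4 | evidence) = 0.0561 / 0.1876 ≈ 0.299.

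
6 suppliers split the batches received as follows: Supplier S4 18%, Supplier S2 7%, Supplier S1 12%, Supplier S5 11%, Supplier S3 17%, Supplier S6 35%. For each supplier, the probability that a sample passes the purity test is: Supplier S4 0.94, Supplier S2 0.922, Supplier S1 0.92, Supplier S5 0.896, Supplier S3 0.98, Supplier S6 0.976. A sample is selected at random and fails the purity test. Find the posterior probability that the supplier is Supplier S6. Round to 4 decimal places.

Taking complements, P(off-spec | each) = Supplier S4 0.06, Supplier S2 0.078, Supplier S1 0.08, Supplier S5 0.104, Supplier S3 0.02, Supplier S6 0.024.
Unnormalized posteriors (prior × likelihood):
  Supplier S4: 0.18 × 0.06 = 0.0108
  Supplier S2: 0.07 × 0.078 = 0.00546
  Supplier S1: 0.12 × 0.08 = 0.0096
  Supplier S5: 0.11 × 0.104 = 0.01144
  Supplier S3: 0.17 × 0.02 = 0.0034
  Supplier S6: 0.35 × 0.024 = 0.0084
Total = 0.0491.
P(Supplier S6 | evidence) = 0.0084 / 0.0491 ≈ 0.1711.

0.1711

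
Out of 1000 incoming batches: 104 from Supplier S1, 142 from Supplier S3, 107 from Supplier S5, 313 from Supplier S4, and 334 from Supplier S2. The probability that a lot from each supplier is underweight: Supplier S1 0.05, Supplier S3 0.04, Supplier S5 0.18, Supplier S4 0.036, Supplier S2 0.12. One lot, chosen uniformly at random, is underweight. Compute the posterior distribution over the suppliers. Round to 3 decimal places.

Unnormalized posteriors (prior × likelihood):
  Supplier S1: 0.104 × 0.05 = 0.0052
  Supplier S3: 0.142 × 0.04 = 0.00568
  Supplier S5: 0.107 × 0.18 = 0.01926
  Supplier S4: 0.313 × 0.036 = 0.011268
  Supplier S2: 0.334 × 0.12 = 0.04008
Total = 0.081488.
P(Supplier S1 | underweight) = 0.0052/0.081488 ≈ 0.064
P(Supplier S3 | underweight) = 0.00568/0.081488 ≈ 0.070
P(Supplier S5 | underweight) = 0.01926/0.081488 ≈ 0.236
P(Supplier S4 | underweight) = 0.011268/0.081488 ≈ 0.138
P(Supplier S2 | underweight) = 0.04008/0.081488 ≈ 0.492

Supplier S1 0.064, Supplier S3 0.070, Supplier S5 0.236, Supplier S4 0.138, Supplier S2 0.492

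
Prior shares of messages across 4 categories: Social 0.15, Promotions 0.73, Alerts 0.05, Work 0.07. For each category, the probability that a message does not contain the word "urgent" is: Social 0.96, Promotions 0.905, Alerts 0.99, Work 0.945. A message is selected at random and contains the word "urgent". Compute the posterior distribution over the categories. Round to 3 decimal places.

Taking complements, P(urgent-flag | each) = Social 0.04, Promotions 0.095, Alerts 0.01, Work 0.055.
Unnormalized posteriors (prior × likelihood):
  Social: 0.15 × 0.04 = 0.006
  Promotions: 0.73 × 0.095 = 0.06935
  Alerts: 0.05 × 0.01 = 0.0005
  Work: 0.07 × 0.055 = 0.00385
Sum = 0.0797.
P(Social | urgent-flag) = 0.006/0.0797 ≈ 0.075
P(Promotions | urgent-flag) = 0.06935/0.0797 ≈ 0.870
P(Alerts | urgent-flag) = 0.0005/0.0797 ≈ 0.006
P(Work | urgent-flag) = 0.00385/0.0797 ≈ 0.048

Social 0.075, Promotions 0.870, Alerts 0.006, Work 0.048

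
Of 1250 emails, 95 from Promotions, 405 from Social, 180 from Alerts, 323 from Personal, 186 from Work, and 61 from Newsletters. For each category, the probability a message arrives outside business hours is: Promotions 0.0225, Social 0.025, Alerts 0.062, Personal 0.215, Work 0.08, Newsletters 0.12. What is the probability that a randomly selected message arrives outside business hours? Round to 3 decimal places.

0.092

Unnormalized posteriors (prior × likelihood):
  Promotions: 0.076 × 0.0225 = 0.00171
  Social: 0.324 × 0.025 = 0.0081
  Alerts: 0.144 × 0.062 = 0.008928
  Personal: 0.2584 × 0.215 = 0.055556
  Work: 0.1488 × 0.08 = 0.011904
  Newsletters: 0.0488 × 0.12 = 0.005856
P(off-hours) = 0.00171 + 0.0081 + 0.008928 + 0.055556 + 0.011904 + 0.005856 = 0.092054 → 0.092.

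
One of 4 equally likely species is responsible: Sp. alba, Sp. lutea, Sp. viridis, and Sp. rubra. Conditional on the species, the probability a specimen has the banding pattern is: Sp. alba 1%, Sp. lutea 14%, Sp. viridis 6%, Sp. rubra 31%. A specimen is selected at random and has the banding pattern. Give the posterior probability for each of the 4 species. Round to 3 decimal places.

With a uniform prior (1/4 each), posterior ∝ likelihood:
  Sp. alba: 0.01
  Sp. lutea: 0.14
  Sp. viridis: 0.06
  Sp. rubra: 0.31
Sum = 0.52.
P(Sp. alba | banded) = 0.01/0.52 ≈ 0.019
P(Sp. lutea | banded) = 0.14/0.52 ≈ 0.269
P(Sp. viridis | banded) = 0.06/0.52 ≈ 0.115
P(Sp. rubra | banded) = 0.31/0.52 ≈ 0.596
(Check: 0.019+0.269+0.115+0.596 = 0.999.)

Sp. alba 0.019, Sp. lutea 0.269, Sp. viridis 0.115, Sp. rubra 0.596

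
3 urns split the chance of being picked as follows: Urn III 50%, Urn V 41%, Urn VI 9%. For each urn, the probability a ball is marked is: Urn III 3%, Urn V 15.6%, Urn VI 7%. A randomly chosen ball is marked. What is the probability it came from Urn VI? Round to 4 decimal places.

Prior × likelihood for each hypothesis:
  Urn III: 0.5 × 0.03 = 0.015
  Urn V: 0.41 × 0.156 = 0.06396
  Urn VI: 0.09 × 0.07 = 0.0063
Normalizing constant = 0.08526.
P(Urn VI | evidence) = 0.0063 / 0.08526 ≈ 0.0739.

0.0739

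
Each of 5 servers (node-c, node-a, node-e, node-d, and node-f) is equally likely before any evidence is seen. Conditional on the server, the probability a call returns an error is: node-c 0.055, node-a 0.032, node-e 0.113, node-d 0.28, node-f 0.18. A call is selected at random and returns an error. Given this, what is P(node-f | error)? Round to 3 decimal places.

With a uniform prior (1/5 each), posterior ∝ likelihood:
  node-c: 0.055
  node-a: 0.032
  node-e: 0.113
  node-d: 0.28
  node-f: 0.18
Normalizing constant = 0.66.
P(node-f | evidence) = 0.18 / 0.66 ≈ 0.273.

0.273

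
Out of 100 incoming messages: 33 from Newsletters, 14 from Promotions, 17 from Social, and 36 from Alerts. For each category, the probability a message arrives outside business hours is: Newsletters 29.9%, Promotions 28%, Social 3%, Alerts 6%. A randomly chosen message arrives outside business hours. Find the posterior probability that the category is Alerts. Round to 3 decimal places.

Compute prior × likelihood for every hypothesis:
  Newsletters: 0.33 × 0.299 = 0.09867
  Promotions: 0.14 × 0.28 = 0.0392
  Social: 0.17 × 0.03 = 0.0051
  Alerts: 0.36 × 0.06 = 0.0216
Total = 0.16457.
P(Alerts | evidence) = 0.0216 / 0.16457 ≈ 0.131.

0.131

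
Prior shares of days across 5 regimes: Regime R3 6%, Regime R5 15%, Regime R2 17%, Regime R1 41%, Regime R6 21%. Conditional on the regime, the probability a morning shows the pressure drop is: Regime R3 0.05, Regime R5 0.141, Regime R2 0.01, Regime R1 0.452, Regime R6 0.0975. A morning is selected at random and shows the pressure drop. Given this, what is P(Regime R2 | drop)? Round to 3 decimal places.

0.007

Compute prior × likelihood for every hypothesis:
  Regime R3: 0.06 × 0.05 = 0.003
  Regime R5: 0.15 × 0.141 = 0.02115
  Regime R2: 0.17 × 0.01 = 0.0017
  Regime R1: 0.41 × 0.452 = 0.18532
  Regime R6: 0.21 × 0.0975 = 0.020475
Total = 0.231645.
P(Regime R2 | evidence) = 0.0017 / 0.231645 ≈ 0.007.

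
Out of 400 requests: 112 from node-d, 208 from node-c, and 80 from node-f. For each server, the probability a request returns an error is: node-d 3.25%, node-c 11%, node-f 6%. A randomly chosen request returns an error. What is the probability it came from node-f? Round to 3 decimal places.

0.153

Unnormalized posteriors (prior × likelihood):
  node-d: 0.28 × 0.0325 = 0.0091
  node-c: 0.52 × 0.11 = 0.0572
  node-f: 0.2 × 0.06 = 0.012
Total = 0.0783.
P(node-f | evidence) = 0.012 / 0.0783 ≈ 0.153.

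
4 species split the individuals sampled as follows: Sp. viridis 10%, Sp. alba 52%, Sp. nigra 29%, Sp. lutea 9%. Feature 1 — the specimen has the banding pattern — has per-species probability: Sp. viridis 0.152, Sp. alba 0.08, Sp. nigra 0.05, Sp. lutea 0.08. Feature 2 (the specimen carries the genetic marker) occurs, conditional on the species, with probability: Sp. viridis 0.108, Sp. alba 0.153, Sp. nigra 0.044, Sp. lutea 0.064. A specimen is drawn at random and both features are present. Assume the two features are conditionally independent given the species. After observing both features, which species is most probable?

By Bayes' rule, posterior ∝ prior × likelihood:
  Sp. viridis: 0.1 × 0.152 × 0.108 = 0.0016416
  Sp. alba: 0.52 × 0.08 × 0.153 = 0.0063648
  Sp. nigra: 0.29 × 0.05 × 0.044 = 0.000638
  Sp. lutea: 0.09 × 0.08 × 0.064 = 0.0004608
Sum = 0.0091052.
Largest term belongs to Sp. alba, so Sp. alba is most probable.

Sp. alba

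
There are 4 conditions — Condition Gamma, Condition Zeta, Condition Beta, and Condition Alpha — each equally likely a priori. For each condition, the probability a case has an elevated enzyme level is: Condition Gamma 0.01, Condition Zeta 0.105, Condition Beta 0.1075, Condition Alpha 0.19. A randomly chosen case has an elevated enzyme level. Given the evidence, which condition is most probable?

Condition Alpha

With a uniform prior (1/4 each), posterior ∝ likelihood:
  Condition Gamma: 0.01
  Condition Zeta: 0.105
  Condition Beta: 0.1075
  Condition Alpha: 0.19
Sum = 0.4125.
Largest term belongs to Condition Alpha, so Condition Alpha is most probable.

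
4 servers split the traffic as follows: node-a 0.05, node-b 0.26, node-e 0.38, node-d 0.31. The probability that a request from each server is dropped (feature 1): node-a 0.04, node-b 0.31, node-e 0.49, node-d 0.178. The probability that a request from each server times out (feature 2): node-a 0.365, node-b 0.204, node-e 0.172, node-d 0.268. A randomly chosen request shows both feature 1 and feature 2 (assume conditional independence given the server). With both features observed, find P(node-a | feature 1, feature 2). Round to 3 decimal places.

0.011

Unnormalized posteriors (prior × likelihood):
  node-a: 0.05 × 0.04 × 0.365 = 0.00073
  node-b: 0.26 × 0.31 × 0.204 = 0.0164424
  node-e: 0.38 × 0.49 × 0.172 = 0.0320264
  node-d: 0.31 × 0.178 × 0.268 = 0.01478824
Total = 0.06398704.
P(node-a | evidence) = 0.00073 / 0.06398704 ≈ 0.011.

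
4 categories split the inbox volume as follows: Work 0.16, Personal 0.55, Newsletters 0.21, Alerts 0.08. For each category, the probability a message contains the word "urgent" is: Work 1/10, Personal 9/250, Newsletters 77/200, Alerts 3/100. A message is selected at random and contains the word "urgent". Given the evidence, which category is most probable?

By Bayes' rule, posterior ∝ prior × likelihood:
  Work: 0.16 × 0.1 = 0.016
  Personal: 0.55 × 0.036 = 0.0198
  Newsletters: 0.21 × 0.385 = 0.08085
  Alerts: 0.08 × 0.03 = 0.0024
Normalizing constant = 0.11905.
Largest term belongs to Newsletters, so Newsletters is most probable.

Newsletters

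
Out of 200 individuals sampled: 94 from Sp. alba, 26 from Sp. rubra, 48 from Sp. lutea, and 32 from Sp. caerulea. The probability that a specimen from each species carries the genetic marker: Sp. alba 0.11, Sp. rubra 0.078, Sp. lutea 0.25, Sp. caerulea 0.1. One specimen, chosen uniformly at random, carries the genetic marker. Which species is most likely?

Sp. lutea

Prior × likelihood for each hypothesis:
  Sp. alba: 0.47 × 0.11 = 0.0517
  Sp. rubra: 0.13 × 0.078 = 0.01014
  Sp. lutea: 0.24 × 0.25 = 0.06
  Sp. caerulea: 0.16 × 0.1 = 0.016
Sum = 0.13784.
Largest term belongs to Sp. lutea, so Sp. lutea is most probable.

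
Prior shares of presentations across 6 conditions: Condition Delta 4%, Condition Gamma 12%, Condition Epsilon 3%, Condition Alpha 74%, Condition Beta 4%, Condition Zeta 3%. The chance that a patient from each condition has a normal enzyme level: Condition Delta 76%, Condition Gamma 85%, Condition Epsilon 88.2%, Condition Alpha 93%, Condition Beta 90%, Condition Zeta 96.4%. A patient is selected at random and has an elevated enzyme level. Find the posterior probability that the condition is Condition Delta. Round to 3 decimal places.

Taking complements, P(elevated | each) = Condition Delta 0.24, Condition Gamma 0.15, Condition Epsilon 0.118, Condition Alpha 0.07, Condition Beta 0.1, Condition Zeta 0.036.
Prior × likelihood for each hypothesis:
  Condition Delta: 0.04 × 0.24 = 0.0096
  Condition Gamma: 0.12 × 0.15 = 0.018
  Condition Epsilon: 0.03 × 0.118 = 0.00354
  Condition Alpha: 0.74 × 0.07 = 0.0518
  Condition Beta: 0.04 × 0.1 = 0.004
  Condition Zeta: 0.03 × 0.036 = 0.00108
Sum = 0.08802.
P(Condition Delta | evidence) = 0.0096 / 0.08802 ≈ 0.109.

0.109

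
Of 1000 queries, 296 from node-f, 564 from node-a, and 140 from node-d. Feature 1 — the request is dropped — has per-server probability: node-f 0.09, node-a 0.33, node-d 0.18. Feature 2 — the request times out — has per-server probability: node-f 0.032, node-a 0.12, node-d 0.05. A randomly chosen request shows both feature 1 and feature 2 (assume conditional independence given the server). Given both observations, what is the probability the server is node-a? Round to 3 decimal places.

0.914

Unnormalized posteriors (prior × likelihood):
  node-f: 0.296 × 0.09 × 0.032 = 0.00085248
  node-a: 0.564 × 0.33 × 0.12 = 0.0223344
  node-d: 0.14 × 0.18 × 0.05 = 0.00126
Total = 0.02444688.
P(node-a | evidence) = 0.0223344 / 0.02444688 ≈ 0.914.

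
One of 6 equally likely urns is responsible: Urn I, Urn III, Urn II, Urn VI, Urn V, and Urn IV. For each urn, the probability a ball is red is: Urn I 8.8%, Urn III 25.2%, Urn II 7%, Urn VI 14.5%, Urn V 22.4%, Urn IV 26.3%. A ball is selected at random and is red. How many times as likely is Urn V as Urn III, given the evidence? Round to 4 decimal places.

0.8889

Since the prior is uniform, the posterior is proportional to the likelihood:
  Urn I: 0.088
  Urn III: 0.252
  Urn II: 0.07
  Urn VI: 0.145
  Urn V: 0.224
  Urn IV: 0.263
Total = 1.042.
The ratio is 0.224 / 0.252 (the normalizer cancels) = 0.8889.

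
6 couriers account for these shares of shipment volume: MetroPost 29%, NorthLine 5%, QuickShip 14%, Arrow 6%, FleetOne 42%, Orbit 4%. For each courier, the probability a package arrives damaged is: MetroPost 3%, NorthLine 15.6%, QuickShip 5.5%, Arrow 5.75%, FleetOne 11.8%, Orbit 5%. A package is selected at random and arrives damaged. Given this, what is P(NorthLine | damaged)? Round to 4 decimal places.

0.0985

Prior × likelihood for each hypothesis:
  MetroPost: 0.29 × 0.03 = 0.0087
  NorthLine: 0.05 × 0.156 = 0.0078
  QuickShip: 0.14 × 0.055 = 0.0077
  Arrow: 0.06 × 0.0575 = 0.00345
  FleetOne: 0.42 × 0.118 = 0.04956
  Orbit: 0.04 × 0.05 = 0.002
Sum = 0.07921.
P(NorthLine | evidence) = 0.0078 / 0.07921 ≈ 0.0985.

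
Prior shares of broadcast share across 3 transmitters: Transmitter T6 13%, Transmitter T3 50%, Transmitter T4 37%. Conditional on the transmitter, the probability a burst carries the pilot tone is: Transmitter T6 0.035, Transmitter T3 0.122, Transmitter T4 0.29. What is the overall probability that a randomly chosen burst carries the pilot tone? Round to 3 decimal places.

0.173

Prior × likelihood for each hypothesis:
  Transmitter T6: 0.13 × 0.035 = 0.00455
  Transmitter T3: 0.5 × 0.122 = 0.061
  Transmitter T4: 0.37 × 0.29 = 0.1073
P(pilot) = 0.00455 + 0.061 + 0.1073 = 0.17285 → 0.173.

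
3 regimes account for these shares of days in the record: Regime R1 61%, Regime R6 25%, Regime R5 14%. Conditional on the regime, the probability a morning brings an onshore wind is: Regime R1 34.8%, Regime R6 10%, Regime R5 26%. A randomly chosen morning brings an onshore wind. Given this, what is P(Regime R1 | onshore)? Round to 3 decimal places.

By Bayes' rule, posterior ∝ prior × likelihood:
  Regime R1: 0.61 × 0.348 = 0.21228
  Regime R6: 0.25 × 0.1 = 0.025
  Regime R5: 0.14 × 0.26 = 0.0364
Normalizing constant = 0.27368.
P(Regime R1 | evidence) = 0.21228 / 0.27368 ≈ 0.776.

0.776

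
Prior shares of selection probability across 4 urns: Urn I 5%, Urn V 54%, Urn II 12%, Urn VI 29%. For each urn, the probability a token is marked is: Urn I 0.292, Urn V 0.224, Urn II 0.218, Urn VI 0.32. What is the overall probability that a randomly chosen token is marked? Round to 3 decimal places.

0.255

Unnormalized posteriors (prior × likelihood):
  Urn I: 0.05 × 0.292 = 0.0146
  Urn V: 0.54 × 0.224 = 0.12096
  Urn II: 0.12 × 0.218 = 0.02616
  Urn VI: 0.29 × 0.32 = 0.0928
P(marked) = 0.0146 + 0.12096 + 0.02616 + 0.0928 = 0.25452 → 0.255.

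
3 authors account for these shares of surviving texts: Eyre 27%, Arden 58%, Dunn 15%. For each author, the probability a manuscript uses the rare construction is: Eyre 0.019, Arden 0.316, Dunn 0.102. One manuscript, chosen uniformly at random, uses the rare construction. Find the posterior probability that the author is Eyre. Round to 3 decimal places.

By Bayes' rule, posterior ∝ prior × likelihood:
  Eyre: 0.27 × 0.019 = 0.00513
  Arden: 0.58 × 0.316 = 0.18328
  Dunn: 0.15 × 0.102 = 0.0153
Total = 0.20371.
P(Eyre | evidence) = 0.00513 / 0.20371 ≈ 0.025.

0.025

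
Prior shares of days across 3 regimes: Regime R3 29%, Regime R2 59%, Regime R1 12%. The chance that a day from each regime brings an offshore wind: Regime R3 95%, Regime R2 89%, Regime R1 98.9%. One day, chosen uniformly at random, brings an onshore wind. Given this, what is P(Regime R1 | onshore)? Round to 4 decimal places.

Taking complements, P(onshore | each) = Regime R3 0.05, Regime R2 0.11, Regime R1 0.011.
Compute prior × likelihood for every hypothesis:
  Regime R3: 0.29 × 0.05 = 0.0145
  Regime R2: 0.59 × 0.11 = 0.0649
  Regime R1: 0.12 × 0.011 = 0.00132
Normalizing constant = 0.08072.
P(Regime R1 | evidence) = 0.00132 / 0.08072 ≈ 0.0164.

0.0164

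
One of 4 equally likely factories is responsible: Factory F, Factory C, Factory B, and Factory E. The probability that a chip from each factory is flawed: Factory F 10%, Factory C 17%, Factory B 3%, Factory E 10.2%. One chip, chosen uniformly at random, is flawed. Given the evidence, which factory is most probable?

Since the prior is uniform, the posterior is proportional to the likelihood:
  Factory F: 0.1
  Factory C: 0.17
  Factory B: 0.03
  Factory E: 0.102
Sum = 0.402.
Largest term belongs to Factory C, so Factory C is most probable.

Factory C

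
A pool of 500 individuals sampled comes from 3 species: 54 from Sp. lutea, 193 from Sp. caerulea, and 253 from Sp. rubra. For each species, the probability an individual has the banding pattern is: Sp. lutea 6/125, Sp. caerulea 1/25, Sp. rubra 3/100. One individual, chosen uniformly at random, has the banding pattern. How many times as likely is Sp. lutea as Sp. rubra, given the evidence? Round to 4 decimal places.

By Bayes' rule, posterior ∝ prior × likelihood:
  Sp. lutea: 0.108 × 0.048 = 0.005184
  Sp. caerulea: 0.386 × 0.04 = 0.01544
  Sp. rubra: 0.506 × 0.03 = 0.01518
Normalizing constant = 0.035804.
The ratio is 0.005184 / 0.01518 (the normalizer cancels) = 0.3415.

0.3415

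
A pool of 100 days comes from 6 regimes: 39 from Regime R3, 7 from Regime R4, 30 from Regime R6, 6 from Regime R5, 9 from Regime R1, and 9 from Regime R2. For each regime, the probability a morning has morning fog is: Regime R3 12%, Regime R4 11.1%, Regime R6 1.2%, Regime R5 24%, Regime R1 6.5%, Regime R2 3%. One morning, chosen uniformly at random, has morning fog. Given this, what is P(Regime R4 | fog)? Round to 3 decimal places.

Unnormalized posteriors (prior × likelihood):
  Regime R3: 0.39 × 0.12 = 0.0468
  Regime R4: 0.07 × 0.111 = 0.00777
  Regime R6: 0.3 × 0.012 = 0.0036
  Regime R5: 0.06 × 0.24 = 0.0144
  Regime R1: 0.09 × 0.065 = 0.00585
  Regime R2: 0.09 × 0.03 = 0.0027
Normalizing constant = 0.08112.
P(Regime R4 | evidence) = 0.00777 / 0.08112 ≈ 0.096.

0.096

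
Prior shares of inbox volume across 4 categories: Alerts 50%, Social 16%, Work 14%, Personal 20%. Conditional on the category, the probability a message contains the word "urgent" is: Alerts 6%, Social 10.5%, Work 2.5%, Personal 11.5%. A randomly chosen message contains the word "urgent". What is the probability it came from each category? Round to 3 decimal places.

Unnormalized posteriors (prior × likelihood):
  Alerts: 0.5 × 0.06 = 0.03
  Social: 0.16 × 0.105 = 0.0168
  Work: 0.14 × 0.025 = 0.0035
  Personal: 0.2 × 0.115 = 0.023
Sum = 0.0733.
P(Alerts | urgent-flag) = 0.03/0.0733 ≈ 0.409
P(Social | urgent-flag) = 0.0168/0.0733 ≈ 0.229
P(Work | urgent-flag) = 0.0035/0.0733 ≈ 0.048
P(Personal | urgent-flag) = 0.023/0.0733 ≈ 0.314
(Check: 0.409+0.229+0.048+0.314 = 1.000.)

Alerts 0.409, Social 0.229, Work 0.048, Personal 0.314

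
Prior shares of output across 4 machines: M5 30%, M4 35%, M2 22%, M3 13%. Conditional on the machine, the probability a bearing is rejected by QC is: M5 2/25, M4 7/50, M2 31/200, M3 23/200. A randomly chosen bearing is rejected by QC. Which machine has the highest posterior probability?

M4

By Bayes' rule, posterior ∝ prior × likelihood:
  M5: 0.3 × 0.08 = 0.024
  M4: 0.35 × 0.14 = 0.049
  M2: 0.22 × 0.155 = 0.0341
  M3: 0.13 × 0.115 = 0.01495
Sum = 0.12205.
Largest term belongs to M4, so M4 is most probable.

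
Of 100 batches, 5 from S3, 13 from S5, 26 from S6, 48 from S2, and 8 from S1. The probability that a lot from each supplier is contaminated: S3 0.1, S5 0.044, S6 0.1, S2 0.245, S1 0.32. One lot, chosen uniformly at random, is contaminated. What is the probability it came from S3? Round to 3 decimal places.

By Bayes' rule, posterior ∝ prior × likelihood:
  S3: 0.05 × 0.1 = 0.005
  S5: 0.13 × 0.044 = 0.00572
  S6: 0.26 × 0.1 = 0.026
  S2: 0.48 × 0.245 = 0.1176
  S1: 0.08 × 0.32 = 0.0256
Total = 0.17992.
P(S3 | evidence) = 0.005 / 0.17992 ≈ 0.028.

0.028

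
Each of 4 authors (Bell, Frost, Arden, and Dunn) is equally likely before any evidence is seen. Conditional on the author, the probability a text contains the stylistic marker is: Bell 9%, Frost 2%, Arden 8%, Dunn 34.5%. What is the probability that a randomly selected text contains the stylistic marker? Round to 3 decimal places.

With a uniform prior (1/4 each), posterior ∝ likelihood:
  Bell: 0.09
  Frost: 0.02
  Arden: 0.08
  Dunn: 0.345
P(marker) = (1/4) × (0.09 + 0.02 + 0.08 + 0.345) = 0.535/4 ≈ 0.134.

0.134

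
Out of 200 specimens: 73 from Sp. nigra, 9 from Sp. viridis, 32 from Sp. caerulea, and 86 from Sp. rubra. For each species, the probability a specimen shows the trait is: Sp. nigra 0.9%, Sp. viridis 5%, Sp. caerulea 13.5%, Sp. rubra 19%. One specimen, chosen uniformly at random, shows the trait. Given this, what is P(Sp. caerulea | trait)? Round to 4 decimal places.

0.1985

By Bayes' rule, posterior ∝ prior × likelihood:
  Sp. nigra: 0.365 × 0.009 = 0.003285
  Sp. viridis: 0.045 × 0.05 = 0.00225
  Sp. caerulea: 0.16 × 0.135 = 0.0216
  Sp. rubra: 0.43 × 0.19 = 0.0817
Total = 0.108835.
P(Sp. caerulea | evidence) = 0.0216 / 0.108835 ≈ 0.1985.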